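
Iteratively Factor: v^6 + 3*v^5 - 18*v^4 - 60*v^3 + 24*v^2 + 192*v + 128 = (v + 1)*(v^5 + 2*v^4 - 20*v^3 - 40*v^2 + 64*v + 128) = (v - 4)*(v + 1)*(v^4 + 6*v^3 + 4*v^2 - 24*v - 32) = (v - 4)*(v - 2)*(v + 1)*(v^3 + 8*v^2 + 20*v + 16) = (v - 4)*(v - 2)*(v + 1)*(v + 4)*(v^2 + 4*v + 4) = (v - 4)*(v - 2)*(v + 1)*(v + 2)*(v + 4)*(v + 2)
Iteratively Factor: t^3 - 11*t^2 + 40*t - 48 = (t - 4)*(t^2 - 7*t + 12) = (t - 4)^2*(t - 3)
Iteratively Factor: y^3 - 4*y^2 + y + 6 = (y - 2)*(y^2 - 2*y - 3) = (y - 2)*(y + 1)*(y - 3)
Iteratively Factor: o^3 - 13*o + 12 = (o - 1)*(o^2 + o - 12) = (o - 1)*(o + 4)*(o - 3)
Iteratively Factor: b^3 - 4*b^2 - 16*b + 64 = (b - 4)*(b^2 - 16) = (b - 4)^2*(b + 4)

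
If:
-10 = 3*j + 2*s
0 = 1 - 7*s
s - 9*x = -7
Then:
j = -24/7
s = 1/7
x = 50/63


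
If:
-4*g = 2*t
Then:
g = -t/2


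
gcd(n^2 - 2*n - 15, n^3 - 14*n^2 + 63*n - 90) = n - 5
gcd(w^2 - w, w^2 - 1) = w - 1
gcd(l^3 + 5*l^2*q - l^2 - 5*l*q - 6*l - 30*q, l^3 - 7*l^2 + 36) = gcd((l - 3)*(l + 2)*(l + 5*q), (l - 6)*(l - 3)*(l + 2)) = l^2 - l - 6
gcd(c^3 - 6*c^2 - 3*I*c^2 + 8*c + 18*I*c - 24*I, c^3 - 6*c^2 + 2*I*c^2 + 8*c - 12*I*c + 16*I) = c^2 - 6*c + 8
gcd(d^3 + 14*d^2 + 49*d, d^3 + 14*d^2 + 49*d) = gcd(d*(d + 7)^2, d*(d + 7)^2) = d^3 + 14*d^2 + 49*d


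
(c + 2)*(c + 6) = c^2 + 8*c + 12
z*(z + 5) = z^2 + 5*z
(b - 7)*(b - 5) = b^2 - 12*b + 35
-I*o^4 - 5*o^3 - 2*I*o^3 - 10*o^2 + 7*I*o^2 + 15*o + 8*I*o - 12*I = (o + 3)*(o - 4*I)*(o - I)*(-I*o + I)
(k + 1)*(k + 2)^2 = k^3 + 5*k^2 + 8*k + 4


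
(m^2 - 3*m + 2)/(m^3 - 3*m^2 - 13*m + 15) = (m - 2)/(m^2 - 2*m - 15)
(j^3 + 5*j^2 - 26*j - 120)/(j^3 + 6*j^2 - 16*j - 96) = (j - 5)/(j - 4)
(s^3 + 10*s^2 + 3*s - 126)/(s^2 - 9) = (s^2 + 13*s + 42)/(s + 3)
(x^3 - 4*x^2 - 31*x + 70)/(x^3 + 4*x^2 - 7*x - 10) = (x - 7)/(x + 1)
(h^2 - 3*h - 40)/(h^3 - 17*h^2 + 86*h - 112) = (h + 5)/(h^2 - 9*h + 14)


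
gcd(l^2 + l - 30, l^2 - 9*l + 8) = 1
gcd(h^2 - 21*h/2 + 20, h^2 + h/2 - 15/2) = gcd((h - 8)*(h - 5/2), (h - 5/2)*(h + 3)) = h - 5/2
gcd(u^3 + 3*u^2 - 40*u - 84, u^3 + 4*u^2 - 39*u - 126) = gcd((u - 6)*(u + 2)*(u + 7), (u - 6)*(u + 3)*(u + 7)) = u^2 + u - 42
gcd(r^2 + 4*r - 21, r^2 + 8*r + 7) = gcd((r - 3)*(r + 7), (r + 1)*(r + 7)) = r + 7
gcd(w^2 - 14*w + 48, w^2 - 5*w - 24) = w - 8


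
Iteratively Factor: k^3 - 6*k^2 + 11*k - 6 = (k - 1)*(k^2 - 5*k + 6) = (k - 2)*(k - 1)*(k - 3)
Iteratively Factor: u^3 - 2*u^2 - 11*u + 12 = (u - 4)*(u^2 + 2*u - 3) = (u - 4)*(u - 1)*(u + 3)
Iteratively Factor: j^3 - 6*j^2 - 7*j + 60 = (j - 5)*(j^2 - j - 12) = (j - 5)*(j - 4)*(j + 3)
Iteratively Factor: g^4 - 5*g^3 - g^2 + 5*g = (g + 1)*(g^3 - 6*g^2 + 5*g) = (g - 1)*(g + 1)*(g^2 - 5*g) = (g - 5)*(g - 1)*(g + 1)*(g)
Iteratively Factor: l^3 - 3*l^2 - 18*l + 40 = (l - 5)*(l^2 + 2*l - 8) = (l - 5)*(l + 4)*(l - 2)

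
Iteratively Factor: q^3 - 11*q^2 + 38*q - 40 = (q - 5)*(q^2 - 6*q + 8) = (q - 5)*(q - 4)*(q - 2)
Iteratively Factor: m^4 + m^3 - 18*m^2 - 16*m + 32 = (m + 2)*(m^3 - m^2 - 16*m + 16) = (m - 4)*(m + 2)*(m^2 + 3*m - 4) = (m - 4)*(m + 2)*(m + 4)*(m - 1)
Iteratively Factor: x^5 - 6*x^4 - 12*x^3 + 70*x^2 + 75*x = (x)*(x^4 - 6*x^3 - 12*x^2 + 70*x + 75) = x*(x + 3)*(x^3 - 9*x^2 + 15*x + 25) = x*(x - 5)*(x + 3)*(x^2 - 4*x - 5) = x*(x - 5)*(x + 1)*(x + 3)*(x - 5)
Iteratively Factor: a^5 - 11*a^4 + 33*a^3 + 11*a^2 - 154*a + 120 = (a - 4)*(a^4 - 7*a^3 + 5*a^2 + 31*a - 30) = (a - 5)*(a - 4)*(a^3 - 2*a^2 - 5*a + 6) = (a - 5)*(a - 4)*(a - 3)*(a^2 + a - 2) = (a - 5)*(a - 4)*(a - 3)*(a + 2)*(a - 1)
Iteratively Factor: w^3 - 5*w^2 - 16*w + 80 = (w + 4)*(w^2 - 9*w + 20) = (w - 4)*(w + 4)*(w - 5)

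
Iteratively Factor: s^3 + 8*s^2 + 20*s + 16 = (s + 2)*(s^2 + 6*s + 8) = (s + 2)^2*(s + 4)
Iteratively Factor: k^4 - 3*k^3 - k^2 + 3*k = (k)*(k^3 - 3*k^2 - k + 3) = k*(k - 3)*(k^2 - 1) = k*(k - 3)*(k - 1)*(k + 1)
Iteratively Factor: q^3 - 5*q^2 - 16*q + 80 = (q - 5)*(q^2 - 16) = (q - 5)*(q + 4)*(q - 4)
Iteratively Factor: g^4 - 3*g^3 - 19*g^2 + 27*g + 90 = (g - 5)*(g^3 + 2*g^2 - 9*g - 18) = (g - 5)*(g - 3)*(g^2 + 5*g + 6) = (g - 5)*(g - 3)*(g + 3)*(g + 2)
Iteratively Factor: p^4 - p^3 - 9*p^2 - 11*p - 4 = (p + 1)*(p^3 - 2*p^2 - 7*p - 4) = (p + 1)^2*(p^2 - 3*p - 4) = (p - 4)*(p + 1)^2*(p + 1)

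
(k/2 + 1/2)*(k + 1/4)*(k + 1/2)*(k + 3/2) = k^4/2 + 13*k^3/8 + 7*k^2/4 + 23*k/32 + 3/32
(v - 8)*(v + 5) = v^2 - 3*v - 40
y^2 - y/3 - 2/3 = (y - 1)*(y + 2/3)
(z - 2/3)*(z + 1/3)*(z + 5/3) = z^3 + 4*z^2/3 - 7*z/9 - 10/27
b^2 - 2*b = b*(b - 2)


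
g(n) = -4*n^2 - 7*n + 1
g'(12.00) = -103.00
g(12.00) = -659.00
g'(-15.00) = 113.00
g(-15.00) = -794.00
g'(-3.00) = 17.00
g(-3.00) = -14.00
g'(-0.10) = -6.20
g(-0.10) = 1.66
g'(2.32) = -25.56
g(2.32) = -36.77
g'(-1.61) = 5.88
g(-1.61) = 1.90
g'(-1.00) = 1.00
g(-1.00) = 4.00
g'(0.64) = -12.12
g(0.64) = -5.12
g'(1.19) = -16.52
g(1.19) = -12.99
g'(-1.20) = 2.60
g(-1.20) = 3.64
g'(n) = -8*n - 7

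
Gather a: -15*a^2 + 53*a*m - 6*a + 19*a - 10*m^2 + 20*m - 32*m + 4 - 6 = -15*a^2 + a*(53*m + 13) - 10*m^2 - 12*m - 2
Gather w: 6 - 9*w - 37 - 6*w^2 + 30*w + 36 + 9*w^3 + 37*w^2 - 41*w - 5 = 9*w^3 + 31*w^2 - 20*w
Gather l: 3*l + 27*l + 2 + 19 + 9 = 30*l + 30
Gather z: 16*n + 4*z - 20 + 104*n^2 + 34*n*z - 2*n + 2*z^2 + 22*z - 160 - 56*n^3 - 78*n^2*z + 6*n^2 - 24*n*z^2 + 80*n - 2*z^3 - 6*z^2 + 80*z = -56*n^3 + 110*n^2 + 94*n - 2*z^3 + z^2*(-24*n - 4) + z*(-78*n^2 + 34*n + 106) - 180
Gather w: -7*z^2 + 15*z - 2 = -7*z^2 + 15*z - 2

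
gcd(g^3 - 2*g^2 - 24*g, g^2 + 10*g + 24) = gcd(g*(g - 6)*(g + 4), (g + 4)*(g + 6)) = g + 4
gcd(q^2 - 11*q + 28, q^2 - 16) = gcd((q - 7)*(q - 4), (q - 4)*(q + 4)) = q - 4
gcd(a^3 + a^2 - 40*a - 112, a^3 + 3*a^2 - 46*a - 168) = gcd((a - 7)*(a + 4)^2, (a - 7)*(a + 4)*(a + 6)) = a^2 - 3*a - 28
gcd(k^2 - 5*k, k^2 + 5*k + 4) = 1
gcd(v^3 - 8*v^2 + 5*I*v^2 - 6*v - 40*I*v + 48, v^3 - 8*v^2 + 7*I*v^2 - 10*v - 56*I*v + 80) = v^2 + v*(-8 + 2*I) - 16*I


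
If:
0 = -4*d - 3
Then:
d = -3/4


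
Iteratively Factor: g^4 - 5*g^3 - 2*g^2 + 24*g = (g - 4)*(g^3 - g^2 - 6*g) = (g - 4)*(g + 2)*(g^2 - 3*g) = g*(g - 4)*(g + 2)*(g - 3)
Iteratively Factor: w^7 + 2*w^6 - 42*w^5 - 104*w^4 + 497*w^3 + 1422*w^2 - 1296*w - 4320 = (w + 3)*(w^6 - w^5 - 39*w^4 + 13*w^3 + 458*w^2 + 48*w - 1440) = (w + 3)^2*(w^5 - 4*w^4 - 27*w^3 + 94*w^2 + 176*w - 480) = (w - 4)*(w + 3)^2*(w^4 - 27*w^2 - 14*w + 120) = (w - 5)*(w - 4)*(w + 3)^2*(w^3 + 5*w^2 - 2*w - 24) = (w - 5)*(w - 4)*(w + 3)^2*(w + 4)*(w^2 + w - 6) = (w - 5)*(w - 4)*(w - 2)*(w + 3)^2*(w + 4)*(w + 3)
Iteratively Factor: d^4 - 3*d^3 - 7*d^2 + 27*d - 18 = (d - 3)*(d^3 - 7*d + 6) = (d - 3)*(d - 1)*(d^2 + d - 6) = (d - 3)*(d - 2)*(d - 1)*(d + 3)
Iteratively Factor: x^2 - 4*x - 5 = (x - 5)*(x + 1)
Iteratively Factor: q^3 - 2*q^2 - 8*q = (q - 4)*(q^2 + 2*q) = (q - 4)*(q + 2)*(q)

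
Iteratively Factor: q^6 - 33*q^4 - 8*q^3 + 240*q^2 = (q)*(q^5 - 33*q^3 - 8*q^2 + 240*q) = q*(q + 4)*(q^4 - 4*q^3 - 17*q^2 + 60*q) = q*(q + 4)^2*(q^3 - 8*q^2 + 15*q) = q^2*(q + 4)^2*(q^2 - 8*q + 15) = q^2*(q - 3)*(q + 4)^2*(q - 5)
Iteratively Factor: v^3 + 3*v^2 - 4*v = (v + 4)*(v^2 - v) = (v - 1)*(v + 4)*(v)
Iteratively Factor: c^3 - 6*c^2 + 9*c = (c)*(c^2 - 6*c + 9) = c*(c - 3)*(c - 3)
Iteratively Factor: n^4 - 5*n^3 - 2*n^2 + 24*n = (n)*(n^3 - 5*n^2 - 2*n + 24) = n*(n + 2)*(n^2 - 7*n + 12) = n*(n - 4)*(n + 2)*(n - 3)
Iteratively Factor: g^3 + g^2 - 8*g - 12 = (g - 3)*(g^2 + 4*g + 4) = (g - 3)*(g + 2)*(g + 2)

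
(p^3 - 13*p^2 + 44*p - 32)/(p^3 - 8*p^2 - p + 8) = (p - 4)/(p + 1)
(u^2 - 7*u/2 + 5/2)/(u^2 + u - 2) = (u - 5/2)/(u + 2)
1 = 1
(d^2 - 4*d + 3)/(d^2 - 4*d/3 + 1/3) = 3*(d - 3)/(3*d - 1)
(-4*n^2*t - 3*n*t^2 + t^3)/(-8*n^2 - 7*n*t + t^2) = t*(-4*n + t)/(-8*n + t)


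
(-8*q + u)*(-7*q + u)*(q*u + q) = 56*q^3*u + 56*q^3 - 15*q^2*u^2 - 15*q^2*u + q*u^3 + q*u^2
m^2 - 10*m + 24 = (m - 6)*(m - 4)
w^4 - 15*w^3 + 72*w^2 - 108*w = w*(w - 6)^2*(w - 3)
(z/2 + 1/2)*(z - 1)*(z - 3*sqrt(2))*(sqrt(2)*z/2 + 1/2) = sqrt(2)*z^4/4 - 5*z^3/4 - sqrt(2)*z^2 + 5*z/4 + 3*sqrt(2)/4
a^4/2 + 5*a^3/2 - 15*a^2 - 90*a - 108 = (a/2 + 1)*(a - 6)*(a + 3)*(a + 6)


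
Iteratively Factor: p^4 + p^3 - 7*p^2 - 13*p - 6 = (p + 2)*(p^3 - p^2 - 5*p - 3) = (p - 3)*(p + 2)*(p^2 + 2*p + 1) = (p - 3)*(p + 1)*(p + 2)*(p + 1)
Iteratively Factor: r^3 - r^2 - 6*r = (r + 2)*(r^2 - 3*r) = (r - 3)*(r + 2)*(r)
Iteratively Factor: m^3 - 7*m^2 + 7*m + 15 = (m - 5)*(m^2 - 2*m - 3) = (m - 5)*(m + 1)*(m - 3)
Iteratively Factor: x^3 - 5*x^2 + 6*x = (x - 3)*(x^2 - 2*x) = (x - 3)*(x - 2)*(x)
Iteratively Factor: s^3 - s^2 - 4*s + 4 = (s - 2)*(s^2 + s - 2) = (s - 2)*(s - 1)*(s + 2)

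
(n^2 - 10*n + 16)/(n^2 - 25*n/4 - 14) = 4*(n - 2)/(4*n + 7)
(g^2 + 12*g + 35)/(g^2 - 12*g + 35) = (g^2 + 12*g + 35)/(g^2 - 12*g + 35)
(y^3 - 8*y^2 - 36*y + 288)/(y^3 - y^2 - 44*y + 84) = (y^2 - 2*y - 48)/(y^2 + 5*y - 14)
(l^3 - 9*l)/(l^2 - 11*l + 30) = l*(l^2 - 9)/(l^2 - 11*l + 30)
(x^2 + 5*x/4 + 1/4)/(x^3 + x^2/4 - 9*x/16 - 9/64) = 16*(x + 1)/(16*x^2 - 9)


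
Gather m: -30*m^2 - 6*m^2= -36*m^2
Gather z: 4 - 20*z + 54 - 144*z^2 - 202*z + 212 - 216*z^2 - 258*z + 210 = -360*z^2 - 480*z + 480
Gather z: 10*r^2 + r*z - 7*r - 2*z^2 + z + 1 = 10*r^2 - 7*r - 2*z^2 + z*(r + 1) + 1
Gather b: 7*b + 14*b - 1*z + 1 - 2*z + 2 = 21*b - 3*z + 3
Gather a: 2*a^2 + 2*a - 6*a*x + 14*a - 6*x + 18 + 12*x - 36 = 2*a^2 + a*(16 - 6*x) + 6*x - 18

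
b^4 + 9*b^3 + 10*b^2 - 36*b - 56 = (b - 2)*(b + 2)^2*(b + 7)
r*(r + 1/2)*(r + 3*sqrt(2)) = r^3 + r^2/2 + 3*sqrt(2)*r^2 + 3*sqrt(2)*r/2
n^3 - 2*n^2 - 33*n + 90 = (n - 5)*(n - 3)*(n + 6)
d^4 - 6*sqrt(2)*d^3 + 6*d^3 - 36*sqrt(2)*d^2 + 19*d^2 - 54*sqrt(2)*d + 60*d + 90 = (d + 3)^2*(d - 5*sqrt(2))*(d - sqrt(2))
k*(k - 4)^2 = k^3 - 8*k^2 + 16*k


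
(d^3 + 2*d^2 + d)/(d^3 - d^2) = (d^2 + 2*d + 1)/(d*(d - 1))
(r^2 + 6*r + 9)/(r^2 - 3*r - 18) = (r + 3)/(r - 6)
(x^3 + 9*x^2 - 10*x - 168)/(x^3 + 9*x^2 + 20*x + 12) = (x^2 + 3*x - 28)/(x^2 + 3*x + 2)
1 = 1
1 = 1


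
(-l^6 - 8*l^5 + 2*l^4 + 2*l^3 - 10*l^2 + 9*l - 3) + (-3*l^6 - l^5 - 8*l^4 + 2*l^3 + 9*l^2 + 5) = -4*l^6 - 9*l^5 - 6*l^4 + 4*l^3 - l^2 + 9*l + 2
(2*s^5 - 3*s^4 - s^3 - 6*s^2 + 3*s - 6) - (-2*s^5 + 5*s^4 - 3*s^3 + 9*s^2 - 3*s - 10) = 4*s^5 - 8*s^4 + 2*s^3 - 15*s^2 + 6*s + 4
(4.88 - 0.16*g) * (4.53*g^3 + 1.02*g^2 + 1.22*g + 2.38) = -0.7248*g^4 + 21.9432*g^3 + 4.7824*g^2 + 5.5728*g + 11.6144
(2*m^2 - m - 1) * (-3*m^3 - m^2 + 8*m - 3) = -6*m^5 + m^4 + 20*m^3 - 13*m^2 - 5*m + 3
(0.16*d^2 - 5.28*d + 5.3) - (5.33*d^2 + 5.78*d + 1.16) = -5.17*d^2 - 11.06*d + 4.14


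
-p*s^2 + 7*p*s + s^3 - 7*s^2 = s*(-p + s)*(s - 7)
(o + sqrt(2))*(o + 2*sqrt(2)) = o^2 + 3*sqrt(2)*o + 4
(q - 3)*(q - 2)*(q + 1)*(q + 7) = q^4 + 3*q^3 - 27*q^2 + 13*q + 42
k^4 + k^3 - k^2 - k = k*(k - 1)*(k + 1)^2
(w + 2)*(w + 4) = w^2 + 6*w + 8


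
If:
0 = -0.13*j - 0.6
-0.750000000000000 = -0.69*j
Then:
No Solution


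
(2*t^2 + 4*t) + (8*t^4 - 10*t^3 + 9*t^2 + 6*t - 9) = 8*t^4 - 10*t^3 + 11*t^2 + 10*t - 9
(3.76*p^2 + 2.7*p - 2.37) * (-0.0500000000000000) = -0.188*p^2 - 0.135*p + 0.1185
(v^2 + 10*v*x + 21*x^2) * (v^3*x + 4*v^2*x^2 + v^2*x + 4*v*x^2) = v^5*x + 14*v^4*x^2 + v^4*x + 61*v^3*x^3 + 14*v^3*x^2 + 84*v^2*x^4 + 61*v^2*x^3 + 84*v*x^4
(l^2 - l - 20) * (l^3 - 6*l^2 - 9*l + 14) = l^5 - 7*l^4 - 23*l^3 + 143*l^2 + 166*l - 280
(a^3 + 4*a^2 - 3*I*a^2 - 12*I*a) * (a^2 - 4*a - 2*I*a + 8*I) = a^5 - 5*I*a^4 - 22*a^3 + 80*I*a^2 + 96*a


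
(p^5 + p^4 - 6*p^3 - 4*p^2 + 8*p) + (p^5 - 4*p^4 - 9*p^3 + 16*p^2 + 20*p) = 2*p^5 - 3*p^4 - 15*p^3 + 12*p^2 + 28*p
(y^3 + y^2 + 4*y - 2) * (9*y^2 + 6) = 9*y^5 + 9*y^4 + 42*y^3 - 12*y^2 + 24*y - 12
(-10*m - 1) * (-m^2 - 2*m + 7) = 10*m^3 + 21*m^2 - 68*m - 7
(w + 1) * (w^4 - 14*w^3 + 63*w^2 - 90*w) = w^5 - 13*w^4 + 49*w^3 - 27*w^2 - 90*w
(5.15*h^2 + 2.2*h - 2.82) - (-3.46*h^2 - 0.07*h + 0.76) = 8.61*h^2 + 2.27*h - 3.58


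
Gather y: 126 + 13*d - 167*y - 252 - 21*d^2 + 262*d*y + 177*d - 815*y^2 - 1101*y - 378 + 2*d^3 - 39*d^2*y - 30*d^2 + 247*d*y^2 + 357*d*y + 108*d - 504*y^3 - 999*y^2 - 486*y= 2*d^3 - 51*d^2 + 298*d - 504*y^3 + y^2*(247*d - 1814) + y*(-39*d^2 + 619*d - 1754) - 504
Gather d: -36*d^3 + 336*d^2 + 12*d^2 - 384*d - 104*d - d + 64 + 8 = -36*d^3 + 348*d^2 - 489*d + 72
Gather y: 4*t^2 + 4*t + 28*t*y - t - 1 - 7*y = 4*t^2 + 3*t + y*(28*t - 7) - 1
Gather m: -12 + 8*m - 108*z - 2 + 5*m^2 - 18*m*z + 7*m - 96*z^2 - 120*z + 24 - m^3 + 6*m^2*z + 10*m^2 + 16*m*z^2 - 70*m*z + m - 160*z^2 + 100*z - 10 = -m^3 + m^2*(6*z + 15) + m*(16*z^2 - 88*z + 16) - 256*z^2 - 128*z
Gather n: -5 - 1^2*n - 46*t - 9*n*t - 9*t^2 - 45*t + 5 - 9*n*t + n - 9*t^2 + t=-18*n*t - 18*t^2 - 90*t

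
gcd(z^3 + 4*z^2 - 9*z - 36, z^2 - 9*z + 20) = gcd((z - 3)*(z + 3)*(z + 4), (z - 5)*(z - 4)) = 1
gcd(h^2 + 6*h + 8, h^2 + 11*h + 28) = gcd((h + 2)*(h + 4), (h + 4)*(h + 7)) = h + 4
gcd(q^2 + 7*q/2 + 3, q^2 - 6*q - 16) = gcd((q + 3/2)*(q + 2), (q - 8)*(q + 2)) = q + 2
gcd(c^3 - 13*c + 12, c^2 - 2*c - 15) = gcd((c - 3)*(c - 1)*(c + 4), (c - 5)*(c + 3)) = 1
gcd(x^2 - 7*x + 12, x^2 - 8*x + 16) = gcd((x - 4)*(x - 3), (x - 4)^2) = x - 4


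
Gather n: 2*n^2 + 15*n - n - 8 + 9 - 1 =2*n^2 + 14*n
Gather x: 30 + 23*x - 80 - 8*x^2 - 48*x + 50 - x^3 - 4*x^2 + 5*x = -x^3 - 12*x^2 - 20*x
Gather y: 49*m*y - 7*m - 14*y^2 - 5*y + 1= -7*m - 14*y^2 + y*(49*m - 5) + 1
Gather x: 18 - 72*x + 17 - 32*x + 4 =39 - 104*x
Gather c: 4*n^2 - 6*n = 4*n^2 - 6*n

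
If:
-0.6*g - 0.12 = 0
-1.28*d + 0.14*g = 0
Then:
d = -0.02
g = -0.20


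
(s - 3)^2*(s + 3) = s^3 - 3*s^2 - 9*s + 27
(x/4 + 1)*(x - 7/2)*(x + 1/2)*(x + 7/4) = x^4/4 + 11*x^3/16 - 3*x^2 - 497*x/64 - 49/16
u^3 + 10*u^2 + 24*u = u*(u + 4)*(u + 6)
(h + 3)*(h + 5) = h^2 + 8*h + 15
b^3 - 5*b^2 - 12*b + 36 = (b - 6)*(b - 2)*(b + 3)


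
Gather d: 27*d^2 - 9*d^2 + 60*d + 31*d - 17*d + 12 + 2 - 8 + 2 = 18*d^2 + 74*d + 8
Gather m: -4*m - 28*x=-4*m - 28*x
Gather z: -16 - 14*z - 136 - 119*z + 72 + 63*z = -70*z - 80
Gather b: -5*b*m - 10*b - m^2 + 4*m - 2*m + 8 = b*(-5*m - 10) - m^2 + 2*m + 8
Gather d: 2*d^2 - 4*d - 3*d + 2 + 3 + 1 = 2*d^2 - 7*d + 6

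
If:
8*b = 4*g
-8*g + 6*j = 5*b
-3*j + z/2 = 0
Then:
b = z/21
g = 2*z/21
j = z/6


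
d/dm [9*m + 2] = 9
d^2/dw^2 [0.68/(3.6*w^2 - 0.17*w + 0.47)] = (-17.6256*w^2 + 0.83232*w + 0.68*(7.2*w - 0.17)*(14.4*w - 0.34) - 2.30112)/(3.6*w^2 - 0.17*w + 0.47)^3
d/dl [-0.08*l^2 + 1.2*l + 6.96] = 1.2 - 0.16*l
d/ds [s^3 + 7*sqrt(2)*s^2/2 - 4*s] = 3*s^2 + 7*sqrt(2)*s - 4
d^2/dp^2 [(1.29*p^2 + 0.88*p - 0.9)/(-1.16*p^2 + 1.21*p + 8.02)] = (-5.989544*p^3 - 64.740528*p^2 - 56.700336*p - 129.4861)/(1.560896*p^6 - 4.884528*p^5 - 27.280068*p^4 + 65.769671*p^3 + 188.608746*p^2 - 233.483052*p - 515.849608)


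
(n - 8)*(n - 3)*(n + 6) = n^3 - 5*n^2 - 42*n + 144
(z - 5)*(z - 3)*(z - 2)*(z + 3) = z^4 - 7*z^3 + z^2 + 63*z - 90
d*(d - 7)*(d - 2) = d^3 - 9*d^2 + 14*d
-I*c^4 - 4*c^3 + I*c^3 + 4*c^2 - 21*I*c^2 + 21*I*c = c*(c - 7*I)*(c + 3*I)*(-I*c + I)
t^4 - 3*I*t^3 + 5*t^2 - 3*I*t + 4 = (t - 4*I)*(t - I)*(t + I)^2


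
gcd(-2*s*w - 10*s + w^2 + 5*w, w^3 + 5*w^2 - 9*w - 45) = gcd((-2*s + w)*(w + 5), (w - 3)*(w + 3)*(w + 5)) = w + 5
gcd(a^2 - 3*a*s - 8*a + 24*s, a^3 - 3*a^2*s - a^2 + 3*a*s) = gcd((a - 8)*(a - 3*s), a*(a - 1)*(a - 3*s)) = -a + 3*s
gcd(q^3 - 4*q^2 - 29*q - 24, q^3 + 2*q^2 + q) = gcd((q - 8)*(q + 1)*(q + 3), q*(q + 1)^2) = q + 1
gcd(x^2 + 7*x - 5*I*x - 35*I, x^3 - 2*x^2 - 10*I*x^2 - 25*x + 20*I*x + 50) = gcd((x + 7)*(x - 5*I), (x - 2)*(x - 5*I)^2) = x - 5*I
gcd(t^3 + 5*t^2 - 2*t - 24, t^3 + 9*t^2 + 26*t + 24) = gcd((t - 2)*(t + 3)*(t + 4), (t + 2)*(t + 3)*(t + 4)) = t^2 + 7*t + 12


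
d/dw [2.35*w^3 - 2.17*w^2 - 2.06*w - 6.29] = 7.05*w^2 - 4.34*w - 2.06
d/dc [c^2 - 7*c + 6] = 2*c - 7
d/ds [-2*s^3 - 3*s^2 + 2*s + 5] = -6*s^2 - 6*s + 2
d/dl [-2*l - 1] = -2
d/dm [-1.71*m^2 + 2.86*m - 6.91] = 2.86 - 3.42*m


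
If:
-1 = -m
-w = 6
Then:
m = 1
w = -6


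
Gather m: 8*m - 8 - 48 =8*m - 56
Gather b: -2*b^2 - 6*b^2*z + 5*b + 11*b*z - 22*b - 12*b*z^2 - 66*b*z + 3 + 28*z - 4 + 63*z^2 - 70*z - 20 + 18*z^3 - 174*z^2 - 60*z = b^2*(-6*z - 2) + b*(-12*z^2 - 55*z - 17) + 18*z^3 - 111*z^2 - 102*z - 21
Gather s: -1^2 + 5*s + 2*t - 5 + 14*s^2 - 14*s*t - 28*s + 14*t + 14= 14*s^2 + s*(-14*t - 23) + 16*t + 8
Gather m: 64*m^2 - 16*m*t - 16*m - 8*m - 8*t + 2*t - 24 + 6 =64*m^2 + m*(-16*t - 24) - 6*t - 18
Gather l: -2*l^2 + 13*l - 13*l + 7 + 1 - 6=2 - 2*l^2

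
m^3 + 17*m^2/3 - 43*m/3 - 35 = (m - 3)*(m + 5/3)*(m + 7)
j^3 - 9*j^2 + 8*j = j*(j - 8)*(j - 1)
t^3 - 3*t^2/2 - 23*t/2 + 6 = (t - 4)*(t - 1/2)*(t + 3)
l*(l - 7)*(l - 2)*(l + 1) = l^4 - 8*l^3 + 5*l^2 + 14*l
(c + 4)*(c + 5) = c^2 + 9*c + 20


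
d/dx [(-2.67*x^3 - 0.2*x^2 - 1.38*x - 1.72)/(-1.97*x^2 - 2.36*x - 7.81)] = (5.2599*x^4 + 12.6024*x^3 + 60.3115*x^2 - 3.6528*x + 6.7186)/(3.8809*x^4 + 9.2984*x^3 + 36.341*x^2 + 36.8632*x + 60.9961)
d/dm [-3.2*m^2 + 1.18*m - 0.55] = 1.18 - 6.4*m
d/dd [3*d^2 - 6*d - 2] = 6*d - 6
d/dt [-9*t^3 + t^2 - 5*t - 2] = -27*t^2 + 2*t - 5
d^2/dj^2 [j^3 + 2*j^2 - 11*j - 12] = 6*j + 4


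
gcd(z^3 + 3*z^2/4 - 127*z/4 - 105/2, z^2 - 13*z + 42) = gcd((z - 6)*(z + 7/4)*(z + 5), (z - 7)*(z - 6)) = z - 6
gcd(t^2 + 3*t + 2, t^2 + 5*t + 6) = t + 2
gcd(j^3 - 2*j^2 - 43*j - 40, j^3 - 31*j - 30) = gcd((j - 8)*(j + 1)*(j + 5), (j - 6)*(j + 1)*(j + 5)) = j^2 + 6*j + 5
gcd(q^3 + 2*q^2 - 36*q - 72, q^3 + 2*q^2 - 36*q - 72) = q^3 + 2*q^2 - 36*q - 72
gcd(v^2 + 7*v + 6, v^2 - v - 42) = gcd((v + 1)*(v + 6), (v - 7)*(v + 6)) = v + 6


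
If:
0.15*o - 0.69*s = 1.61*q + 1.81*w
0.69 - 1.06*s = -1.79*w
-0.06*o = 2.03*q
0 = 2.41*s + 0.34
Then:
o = -4.79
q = 0.14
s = -0.14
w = -0.47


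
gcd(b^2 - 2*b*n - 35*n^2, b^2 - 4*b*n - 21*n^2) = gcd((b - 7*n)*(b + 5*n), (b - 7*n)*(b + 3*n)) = b - 7*n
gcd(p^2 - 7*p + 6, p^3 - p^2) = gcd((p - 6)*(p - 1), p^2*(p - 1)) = p - 1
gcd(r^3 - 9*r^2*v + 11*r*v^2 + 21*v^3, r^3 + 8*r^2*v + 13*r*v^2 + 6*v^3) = r + v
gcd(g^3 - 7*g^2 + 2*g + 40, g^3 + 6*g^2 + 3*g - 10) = g + 2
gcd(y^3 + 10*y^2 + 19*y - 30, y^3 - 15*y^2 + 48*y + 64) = 1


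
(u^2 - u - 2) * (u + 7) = u^3 + 6*u^2 - 9*u - 14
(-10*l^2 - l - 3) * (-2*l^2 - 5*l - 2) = 20*l^4 + 52*l^3 + 31*l^2 + 17*l + 6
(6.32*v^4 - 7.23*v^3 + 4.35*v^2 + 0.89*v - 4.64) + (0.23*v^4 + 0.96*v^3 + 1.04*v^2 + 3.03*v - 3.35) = 6.55*v^4 - 6.27*v^3 + 5.39*v^2 + 3.92*v - 7.99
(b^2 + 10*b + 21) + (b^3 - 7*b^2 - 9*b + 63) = b^3 - 6*b^2 + b + 84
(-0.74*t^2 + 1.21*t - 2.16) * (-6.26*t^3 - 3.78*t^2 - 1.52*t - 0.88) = 4.6324*t^5 - 4.7774*t^4 + 10.0726*t^3 + 6.9768*t^2 + 2.2184*t + 1.9008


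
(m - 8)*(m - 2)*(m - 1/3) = m^3 - 31*m^2/3 + 58*m/3 - 16/3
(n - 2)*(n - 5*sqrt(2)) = n^2 - 5*sqrt(2)*n - 2*n + 10*sqrt(2)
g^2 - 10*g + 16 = (g - 8)*(g - 2)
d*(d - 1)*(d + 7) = d^3 + 6*d^2 - 7*d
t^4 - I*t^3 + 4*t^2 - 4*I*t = t*(t - 2*I)*(t - I)*(t + 2*I)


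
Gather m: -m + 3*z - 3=-m + 3*z - 3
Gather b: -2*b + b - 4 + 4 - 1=-b - 1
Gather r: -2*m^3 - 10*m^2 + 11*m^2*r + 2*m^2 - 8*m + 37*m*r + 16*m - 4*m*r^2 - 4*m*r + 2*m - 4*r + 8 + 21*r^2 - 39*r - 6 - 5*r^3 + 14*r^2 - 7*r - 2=-2*m^3 - 8*m^2 + 10*m - 5*r^3 + r^2*(35 - 4*m) + r*(11*m^2 + 33*m - 50)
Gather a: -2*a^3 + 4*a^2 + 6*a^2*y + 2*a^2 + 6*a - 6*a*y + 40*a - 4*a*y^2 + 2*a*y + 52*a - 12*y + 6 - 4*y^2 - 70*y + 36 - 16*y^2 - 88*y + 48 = -2*a^3 + a^2*(6*y + 6) + a*(-4*y^2 - 4*y + 98) - 20*y^2 - 170*y + 90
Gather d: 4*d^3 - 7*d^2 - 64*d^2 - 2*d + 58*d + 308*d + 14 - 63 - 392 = 4*d^3 - 71*d^2 + 364*d - 441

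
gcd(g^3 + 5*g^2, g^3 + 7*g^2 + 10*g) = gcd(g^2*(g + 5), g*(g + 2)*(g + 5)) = g^2 + 5*g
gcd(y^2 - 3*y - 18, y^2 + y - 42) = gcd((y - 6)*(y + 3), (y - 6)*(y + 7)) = y - 6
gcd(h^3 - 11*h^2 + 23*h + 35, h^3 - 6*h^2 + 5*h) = h - 5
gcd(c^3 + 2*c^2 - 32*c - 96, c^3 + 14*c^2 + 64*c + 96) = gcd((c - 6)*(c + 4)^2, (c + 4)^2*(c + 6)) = c^2 + 8*c + 16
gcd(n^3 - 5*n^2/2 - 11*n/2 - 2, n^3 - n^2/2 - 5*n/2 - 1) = n^2 + 3*n/2 + 1/2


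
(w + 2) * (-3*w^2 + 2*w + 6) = -3*w^3 - 4*w^2 + 10*w + 12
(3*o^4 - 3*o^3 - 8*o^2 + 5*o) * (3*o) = 9*o^5 - 9*o^4 - 24*o^3 + 15*o^2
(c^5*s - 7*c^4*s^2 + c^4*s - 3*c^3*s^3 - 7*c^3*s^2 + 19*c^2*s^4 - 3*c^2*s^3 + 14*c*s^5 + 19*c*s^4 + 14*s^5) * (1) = c^5*s - 7*c^4*s^2 + c^4*s - 3*c^3*s^3 - 7*c^3*s^2 + 19*c^2*s^4 - 3*c^2*s^3 + 14*c*s^5 + 19*c*s^4 + 14*s^5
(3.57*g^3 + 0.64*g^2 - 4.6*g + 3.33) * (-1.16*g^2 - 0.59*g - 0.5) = -4.1412*g^5 - 2.8487*g^4 + 3.1734*g^3 - 1.4688*g^2 + 0.3353*g - 1.665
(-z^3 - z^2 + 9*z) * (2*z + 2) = -2*z^4 - 4*z^3 + 16*z^2 + 18*z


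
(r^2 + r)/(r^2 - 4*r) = (r + 1)/(r - 4)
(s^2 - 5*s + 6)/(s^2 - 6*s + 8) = (s - 3)/(s - 4)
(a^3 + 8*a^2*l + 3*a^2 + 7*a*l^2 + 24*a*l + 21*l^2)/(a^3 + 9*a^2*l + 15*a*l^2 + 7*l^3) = (a + 3)/(a + l)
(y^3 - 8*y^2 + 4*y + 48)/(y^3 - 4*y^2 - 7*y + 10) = (y^2 - 10*y + 24)/(y^2 - 6*y + 5)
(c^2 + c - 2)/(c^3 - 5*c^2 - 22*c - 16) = (c - 1)/(c^2 - 7*c - 8)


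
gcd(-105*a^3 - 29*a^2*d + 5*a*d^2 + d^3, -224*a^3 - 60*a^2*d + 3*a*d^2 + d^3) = 7*a + d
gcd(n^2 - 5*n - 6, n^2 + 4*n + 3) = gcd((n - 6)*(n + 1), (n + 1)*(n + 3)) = n + 1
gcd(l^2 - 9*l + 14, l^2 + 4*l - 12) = l - 2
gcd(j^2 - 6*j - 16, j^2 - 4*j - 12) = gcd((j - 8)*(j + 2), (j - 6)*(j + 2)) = j + 2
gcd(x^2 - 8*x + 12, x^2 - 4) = x - 2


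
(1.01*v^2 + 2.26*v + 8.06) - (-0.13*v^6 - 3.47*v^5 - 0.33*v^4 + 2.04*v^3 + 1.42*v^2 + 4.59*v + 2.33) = 0.13*v^6 + 3.47*v^5 + 0.33*v^4 - 2.04*v^3 - 0.41*v^2 - 2.33*v + 5.73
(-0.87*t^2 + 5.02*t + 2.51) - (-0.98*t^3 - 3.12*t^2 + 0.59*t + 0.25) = 0.98*t^3 + 2.25*t^2 + 4.43*t + 2.26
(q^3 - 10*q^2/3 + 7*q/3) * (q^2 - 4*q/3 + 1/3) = q^5 - 14*q^4/3 + 64*q^3/9 - 38*q^2/9 + 7*q/9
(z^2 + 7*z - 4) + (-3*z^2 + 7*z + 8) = -2*z^2 + 14*z + 4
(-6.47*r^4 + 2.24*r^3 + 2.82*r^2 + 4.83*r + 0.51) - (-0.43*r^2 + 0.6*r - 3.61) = -6.47*r^4 + 2.24*r^3 + 3.25*r^2 + 4.23*r + 4.12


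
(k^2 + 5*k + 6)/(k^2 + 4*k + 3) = (k + 2)/(k + 1)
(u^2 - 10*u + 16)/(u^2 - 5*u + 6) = (u - 8)/(u - 3)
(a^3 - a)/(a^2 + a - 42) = (a^3 - a)/(a^2 + a - 42)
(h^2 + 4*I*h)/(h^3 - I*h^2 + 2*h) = (h + 4*I)/(h^2 - I*h + 2)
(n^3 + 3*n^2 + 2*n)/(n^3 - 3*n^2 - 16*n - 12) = n/(n - 6)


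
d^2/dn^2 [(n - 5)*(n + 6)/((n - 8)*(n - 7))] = 4*(8*n^3 - 129*n^2 + 591*n - 547)/(n^6 - 45*n^5 + 843*n^4 - 8415*n^3 + 47208*n^2 - 141120*n + 175616)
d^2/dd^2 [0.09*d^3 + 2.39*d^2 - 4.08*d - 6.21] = 0.54*d + 4.78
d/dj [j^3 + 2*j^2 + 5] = j*(3*j + 4)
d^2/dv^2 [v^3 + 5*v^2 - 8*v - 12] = 6*v + 10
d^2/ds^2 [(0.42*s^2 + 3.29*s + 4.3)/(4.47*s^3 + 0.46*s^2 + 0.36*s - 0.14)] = (16.783956*s^6 + 394.422966*s^5 + 1067.548644*s^4 + 135.810952*s^3 + 71.845512*s^2 + 21.689376*s + 2.016496)/(89.314623*s^9 + 27.573642*s^8 + 24.416928*s^7 - 3.85325*s^6 + 0.239255999999999*s^5 - 1.261752*s^4 + 0.170388*s^3 - 0.027384*s^2 + 0.021168*s - 0.002744)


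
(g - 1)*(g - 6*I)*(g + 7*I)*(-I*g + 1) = -I*g^4 + 2*g^3 + I*g^3 - 2*g^2 - 41*I*g^2 + 42*g + 41*I*g - 42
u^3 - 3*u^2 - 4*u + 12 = (u - 3)*(u - 2)*(u + 2)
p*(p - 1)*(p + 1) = p^3 - p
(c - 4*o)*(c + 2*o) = c^2 - 2*c*o - 8*o^2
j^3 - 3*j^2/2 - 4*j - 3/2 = (j - 3)*(j + 1/2)*(j + 1)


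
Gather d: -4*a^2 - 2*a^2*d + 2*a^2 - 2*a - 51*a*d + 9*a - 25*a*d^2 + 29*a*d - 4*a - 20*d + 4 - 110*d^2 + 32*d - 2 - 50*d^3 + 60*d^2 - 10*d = -2*a^2 + 3*a - 50*d^3 + d^2*(-25*a - 50) + d*(-2*a^2 - 22*a + 2) + 2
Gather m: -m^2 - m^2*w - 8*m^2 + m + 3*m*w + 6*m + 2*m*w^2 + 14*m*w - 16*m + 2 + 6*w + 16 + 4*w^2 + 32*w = m^2*(-w - 9) + m*(2*w^2 + 17*w - 9) + 4*w^2 + 38*w + 18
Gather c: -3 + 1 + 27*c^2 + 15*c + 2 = 27*c^2 + 15*c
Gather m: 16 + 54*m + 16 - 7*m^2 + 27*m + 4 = -7*m^2 + 81*m + 36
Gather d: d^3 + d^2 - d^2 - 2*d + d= d^3 - d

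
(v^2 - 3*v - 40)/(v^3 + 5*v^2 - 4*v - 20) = (v - 8)/(v^2 - 4)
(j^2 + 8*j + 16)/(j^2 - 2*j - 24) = (j + 4)/(j - 6)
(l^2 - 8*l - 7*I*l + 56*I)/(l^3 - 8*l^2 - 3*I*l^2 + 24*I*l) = (l - 7*I)/(l*(l - 3*I))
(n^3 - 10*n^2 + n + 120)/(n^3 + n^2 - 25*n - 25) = (n^2 - 5*n - 24)/(n^2 + 6*n + 5)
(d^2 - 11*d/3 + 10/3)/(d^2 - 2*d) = (d - 5/3)/d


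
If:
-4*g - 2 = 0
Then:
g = -1/2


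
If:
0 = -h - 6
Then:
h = -6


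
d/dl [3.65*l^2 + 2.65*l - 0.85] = 7.3*l + 2.65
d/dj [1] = 0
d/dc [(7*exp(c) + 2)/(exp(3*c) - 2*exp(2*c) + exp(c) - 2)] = (-(7*exp(c) + 2)*(3*exp(2*c) - 4*exp(c) + 1) + 7*exp(3*c) - 14*exp(2*c) + 7*exp(c) - 14)*exp(c)/(exp(3*c) - 2*exp(2*c) + exp(c) - 2)^2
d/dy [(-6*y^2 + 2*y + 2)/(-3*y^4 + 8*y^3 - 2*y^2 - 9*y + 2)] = 2*(-18*y^5 + 33*y^4 - 4*y^3 + 5*y^2 - 8*y + 11)/(9*y^8 - 48*y^7 + 76*y^6 + 22*y^5 - 152*y^4 + 68*y^3 + 73*y^2 - 36*y + 4)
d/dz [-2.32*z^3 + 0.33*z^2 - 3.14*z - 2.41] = -6.96*z^2 + 0.66*z - 3.14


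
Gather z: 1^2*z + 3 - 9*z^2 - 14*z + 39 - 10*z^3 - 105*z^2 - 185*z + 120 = -10*z^3 - 114*z^2 - 198*z + 162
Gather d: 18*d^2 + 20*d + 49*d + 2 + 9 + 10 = 18*d^2 + 69*d + 21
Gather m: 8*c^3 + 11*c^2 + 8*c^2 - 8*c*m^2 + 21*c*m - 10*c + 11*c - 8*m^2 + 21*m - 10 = 8*c^3 + 19*c^2 + c + m^2*(-8*c - 8) + m*(21*c + 21) - 10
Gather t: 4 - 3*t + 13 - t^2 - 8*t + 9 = -t^2 - 11*t + 26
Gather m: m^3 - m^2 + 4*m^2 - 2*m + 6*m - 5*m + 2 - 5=m^3 + 3*m^2 - m - 3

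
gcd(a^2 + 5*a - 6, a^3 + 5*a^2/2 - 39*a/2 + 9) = a + 6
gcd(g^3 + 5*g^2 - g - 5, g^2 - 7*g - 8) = g + 1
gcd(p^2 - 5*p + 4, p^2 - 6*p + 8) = p - 4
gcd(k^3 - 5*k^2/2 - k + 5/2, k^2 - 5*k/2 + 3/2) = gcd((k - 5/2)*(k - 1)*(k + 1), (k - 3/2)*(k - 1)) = k - 1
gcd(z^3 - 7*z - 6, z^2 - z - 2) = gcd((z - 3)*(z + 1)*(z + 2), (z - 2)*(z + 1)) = z + 1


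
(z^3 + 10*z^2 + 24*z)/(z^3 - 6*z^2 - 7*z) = (z^2 + 10*z + 24)/(z^2 - 6*z - 7)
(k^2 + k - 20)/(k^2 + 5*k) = (k - 4)/k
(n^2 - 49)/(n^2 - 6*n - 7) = (n + 7)/(n + 1)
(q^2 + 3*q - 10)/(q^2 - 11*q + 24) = (q^2 + 3*q - 10)/(q^2 - 11*q + 24)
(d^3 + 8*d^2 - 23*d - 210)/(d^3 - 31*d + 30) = (d + 7)/(d - 1)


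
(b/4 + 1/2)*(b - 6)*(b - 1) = b^3/4 - 5*b^2/4 - 2*b + 3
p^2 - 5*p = p*(p - 5)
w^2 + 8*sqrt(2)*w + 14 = (w + sqrt(2))*(w + 7*sqrt(2))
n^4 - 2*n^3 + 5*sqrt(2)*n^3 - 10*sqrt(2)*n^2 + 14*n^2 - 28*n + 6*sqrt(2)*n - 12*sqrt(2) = (n - 2)*(n + sqrt(2))^2*(n + 3*sqrt(2))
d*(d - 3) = d^2 - 3*d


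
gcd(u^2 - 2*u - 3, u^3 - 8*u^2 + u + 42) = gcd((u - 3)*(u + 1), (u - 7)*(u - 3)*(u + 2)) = u - 3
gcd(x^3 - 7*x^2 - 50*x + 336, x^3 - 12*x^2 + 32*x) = x - 8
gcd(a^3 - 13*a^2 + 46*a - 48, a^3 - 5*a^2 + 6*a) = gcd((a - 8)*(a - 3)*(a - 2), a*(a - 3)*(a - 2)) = a^2 - 5*a + 6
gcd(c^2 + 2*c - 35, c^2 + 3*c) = 1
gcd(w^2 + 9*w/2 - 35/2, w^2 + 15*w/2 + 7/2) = w + 7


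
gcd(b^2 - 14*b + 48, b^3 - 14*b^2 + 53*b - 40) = b - 8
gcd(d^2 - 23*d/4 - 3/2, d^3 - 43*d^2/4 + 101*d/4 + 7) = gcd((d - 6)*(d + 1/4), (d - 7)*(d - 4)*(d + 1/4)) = d + 1/4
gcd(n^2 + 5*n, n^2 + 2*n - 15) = n + 5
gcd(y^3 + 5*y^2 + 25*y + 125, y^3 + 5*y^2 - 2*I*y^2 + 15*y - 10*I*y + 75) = y^2 + y*(5 - 5*I) - 25*I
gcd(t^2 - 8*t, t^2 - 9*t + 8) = t - 8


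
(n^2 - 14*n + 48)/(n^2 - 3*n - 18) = (n - 8)/(n + 3)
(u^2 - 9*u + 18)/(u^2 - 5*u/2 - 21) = 2*(u - 3)/(2*u + 7)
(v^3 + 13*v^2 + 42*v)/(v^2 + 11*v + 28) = v*(v + 6)/(v + 4)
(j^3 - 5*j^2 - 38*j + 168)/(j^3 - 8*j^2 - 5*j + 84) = (j + 6)/(j + 3)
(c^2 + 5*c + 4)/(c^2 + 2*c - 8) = (c + 1)/(c - 2)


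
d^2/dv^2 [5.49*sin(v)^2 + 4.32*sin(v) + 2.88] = -4.32*sin(v) + 10.98*cos(2*v)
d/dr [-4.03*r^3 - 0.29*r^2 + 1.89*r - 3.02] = -12.09*r^2 - 0.58*r + 1.89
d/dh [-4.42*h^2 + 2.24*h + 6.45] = 2.24 - 8.84*h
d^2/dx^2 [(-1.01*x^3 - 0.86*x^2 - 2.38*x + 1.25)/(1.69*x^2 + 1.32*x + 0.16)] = (-7.105427357601e-15*x^4 - 12.7315*x^3 + 21.536142*x^2 + 20.437176*x + 4.64128)/(4.826809*x^6 + 11.310156*x^5 + 10.204896*x^4 + 4.441536*x^3 + 0.966144*x^2 + 0.101376*x + 0.004096)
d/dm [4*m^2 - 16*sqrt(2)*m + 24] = 8*m - 16*sqrt(2)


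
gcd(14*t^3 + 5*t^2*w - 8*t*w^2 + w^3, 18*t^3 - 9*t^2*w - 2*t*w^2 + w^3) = 2*t - w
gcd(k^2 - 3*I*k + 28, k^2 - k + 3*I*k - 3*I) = 1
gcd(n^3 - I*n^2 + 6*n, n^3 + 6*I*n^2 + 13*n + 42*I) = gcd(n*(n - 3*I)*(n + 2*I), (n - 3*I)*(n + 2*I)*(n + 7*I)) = n^2 - I*n + 6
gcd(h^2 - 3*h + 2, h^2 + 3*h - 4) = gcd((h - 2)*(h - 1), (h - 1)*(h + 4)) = h - 1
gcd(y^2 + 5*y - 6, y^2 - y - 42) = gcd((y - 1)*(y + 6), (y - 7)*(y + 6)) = y + 6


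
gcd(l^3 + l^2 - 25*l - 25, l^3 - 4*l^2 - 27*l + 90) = l + 5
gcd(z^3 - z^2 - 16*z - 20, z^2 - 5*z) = z - 5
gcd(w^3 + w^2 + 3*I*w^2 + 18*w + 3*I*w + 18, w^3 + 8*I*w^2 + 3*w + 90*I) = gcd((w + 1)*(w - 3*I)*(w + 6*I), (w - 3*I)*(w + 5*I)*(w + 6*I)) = w^2 + 3*I*w + 18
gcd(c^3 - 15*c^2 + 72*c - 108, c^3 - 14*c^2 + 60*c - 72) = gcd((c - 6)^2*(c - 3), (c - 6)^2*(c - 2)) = c^2 - 12*c + 36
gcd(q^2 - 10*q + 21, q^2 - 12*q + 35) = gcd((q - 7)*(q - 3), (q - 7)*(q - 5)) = q - 7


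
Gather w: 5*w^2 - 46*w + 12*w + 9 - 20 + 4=5*w^2 - 34*w - 7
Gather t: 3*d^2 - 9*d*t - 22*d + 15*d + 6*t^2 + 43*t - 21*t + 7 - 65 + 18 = 3*d^2 - 7*d + 6*t^2 + t*(22 - 9*d) - 40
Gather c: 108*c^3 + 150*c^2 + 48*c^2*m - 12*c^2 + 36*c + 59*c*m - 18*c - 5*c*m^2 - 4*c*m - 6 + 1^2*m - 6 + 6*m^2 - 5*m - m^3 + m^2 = 108*c^3 + c^2*(48*m + 138) + c*(-5*m^2 + 55*m + 18) - m^3 + 7*m^2 - 4*m - 12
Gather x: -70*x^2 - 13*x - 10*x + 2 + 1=-70*x^2 - 23*x + 3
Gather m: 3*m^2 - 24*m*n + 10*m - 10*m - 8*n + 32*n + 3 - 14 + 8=3*m^2 - 24*m*n + 24*n - 3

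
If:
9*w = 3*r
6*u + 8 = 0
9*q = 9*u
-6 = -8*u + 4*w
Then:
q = -4/3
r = -25/2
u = -4/3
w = -25/6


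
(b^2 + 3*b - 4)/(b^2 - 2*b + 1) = (b + 4)/(b - 1)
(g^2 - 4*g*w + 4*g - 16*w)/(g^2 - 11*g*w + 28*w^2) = (-g - 4)/(-g + 7*w)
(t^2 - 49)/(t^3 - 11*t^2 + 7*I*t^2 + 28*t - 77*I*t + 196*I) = (t + 7)/(t^2 + t*(-4 + 7*I) - 28*I)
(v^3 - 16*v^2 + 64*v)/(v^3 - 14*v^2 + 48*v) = (v - 8)/(v - 6)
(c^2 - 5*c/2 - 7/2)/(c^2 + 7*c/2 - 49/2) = (c + 1)/(c + 7)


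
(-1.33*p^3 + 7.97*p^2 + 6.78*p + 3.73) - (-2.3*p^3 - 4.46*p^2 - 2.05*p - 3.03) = 0.97*p^3 + 12.43*p^2 + 8.83*p + 6.76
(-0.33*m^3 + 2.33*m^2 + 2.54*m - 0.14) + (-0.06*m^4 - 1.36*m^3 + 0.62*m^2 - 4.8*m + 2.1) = -0.06*m^4 - 1.69*m^3 + 2.95*m^2 - 2.26*m + 1.96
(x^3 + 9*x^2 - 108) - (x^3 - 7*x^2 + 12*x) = 16*x^2 - 12*x - 108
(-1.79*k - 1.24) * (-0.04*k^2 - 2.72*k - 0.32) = 0.0716*k^3 + 4.9184*k^2 + 3.9456*k + 0.3968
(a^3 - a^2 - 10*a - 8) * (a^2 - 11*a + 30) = a^5 - 12*a^4 + 31*a^3 + 72*a^2 - 212*a - 240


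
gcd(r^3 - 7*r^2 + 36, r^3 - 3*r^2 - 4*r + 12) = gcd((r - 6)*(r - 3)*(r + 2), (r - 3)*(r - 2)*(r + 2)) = r^2 - r - 6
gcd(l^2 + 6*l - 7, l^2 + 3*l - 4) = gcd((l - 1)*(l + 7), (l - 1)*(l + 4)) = l - 1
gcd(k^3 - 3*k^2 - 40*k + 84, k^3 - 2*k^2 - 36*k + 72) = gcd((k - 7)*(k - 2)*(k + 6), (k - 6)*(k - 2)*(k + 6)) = k^2 + 4*k - 12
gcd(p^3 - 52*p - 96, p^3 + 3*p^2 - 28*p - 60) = p^2 + 8*p + 12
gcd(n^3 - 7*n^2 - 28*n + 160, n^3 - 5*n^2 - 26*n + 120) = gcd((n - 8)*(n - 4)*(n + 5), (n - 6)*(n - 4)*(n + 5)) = n^2 + n - 20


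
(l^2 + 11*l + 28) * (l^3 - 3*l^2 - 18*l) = l^5 + 8*l^4 - 23*l^3 - 282*l^2 - 504*l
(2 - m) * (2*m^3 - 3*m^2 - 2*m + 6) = -2*m^4 + 7*m^3 - 4*m^2 - 10*m + 12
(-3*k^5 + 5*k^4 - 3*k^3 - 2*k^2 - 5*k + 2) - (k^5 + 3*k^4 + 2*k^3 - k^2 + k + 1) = -4*k^5 + 2*k^4 - 5*k^3 - k^2 - 6*k + 1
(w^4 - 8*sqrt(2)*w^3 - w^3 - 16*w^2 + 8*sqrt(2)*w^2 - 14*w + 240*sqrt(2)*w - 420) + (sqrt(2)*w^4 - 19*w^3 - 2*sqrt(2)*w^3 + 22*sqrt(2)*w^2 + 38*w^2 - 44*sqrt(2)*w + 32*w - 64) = w^4 + sqrt(2)*w^4 - 20*w^3 - 10*sqrt(2)*w^3 + 22*w^2 + 30*sqrt(2)*w^2 + 18*w + 196*sqrt(2)*w - 484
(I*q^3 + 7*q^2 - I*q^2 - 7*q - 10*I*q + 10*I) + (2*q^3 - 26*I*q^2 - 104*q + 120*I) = 2*q^3 + I*q^3 + 7*q^2 - 27*I*q^2 - 111*q - 10*I*q + 130*I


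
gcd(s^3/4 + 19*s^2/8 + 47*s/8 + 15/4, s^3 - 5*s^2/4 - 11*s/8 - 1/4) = 1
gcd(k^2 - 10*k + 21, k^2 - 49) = k - 7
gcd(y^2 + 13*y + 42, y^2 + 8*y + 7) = y + 7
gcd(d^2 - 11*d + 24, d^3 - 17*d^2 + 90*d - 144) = d^2 - 11*d + 24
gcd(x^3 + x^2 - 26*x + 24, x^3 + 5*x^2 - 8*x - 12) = x + 6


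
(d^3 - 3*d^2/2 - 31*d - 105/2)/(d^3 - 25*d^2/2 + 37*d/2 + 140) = (d + 3)/(d - 8)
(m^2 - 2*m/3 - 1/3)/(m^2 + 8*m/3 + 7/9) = 3*(m - 1)/(3*m + 7)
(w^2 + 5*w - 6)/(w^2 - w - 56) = (-w^2 - 5*w + 6)/(-w^2 + w + 56)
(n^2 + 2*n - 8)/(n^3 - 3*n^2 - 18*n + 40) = 1/(n - 5)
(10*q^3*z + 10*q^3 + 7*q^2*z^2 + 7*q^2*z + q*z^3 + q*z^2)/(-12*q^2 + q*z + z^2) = q*(10*q^2*z + 10*q^2 + 7*q*z^2 + 7*q*z + z^3 + z^2)/(-12*q^2 + q*z + z^2)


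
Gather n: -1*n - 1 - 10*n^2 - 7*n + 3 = -10*n^2 - 8*n + 2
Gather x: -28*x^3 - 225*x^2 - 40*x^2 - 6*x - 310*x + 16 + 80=-28*x^3 - 265*x^2 - 316*x + 96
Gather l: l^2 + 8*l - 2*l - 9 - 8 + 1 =l^2 + 6*l - 16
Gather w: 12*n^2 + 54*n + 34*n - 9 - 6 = 12*n^2 + 88*n - 15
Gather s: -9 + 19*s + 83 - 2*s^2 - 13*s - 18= -2*s^2 + 6*s + 56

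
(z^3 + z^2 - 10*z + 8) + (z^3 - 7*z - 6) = 2*z^3 + z^2 - 17*z + 2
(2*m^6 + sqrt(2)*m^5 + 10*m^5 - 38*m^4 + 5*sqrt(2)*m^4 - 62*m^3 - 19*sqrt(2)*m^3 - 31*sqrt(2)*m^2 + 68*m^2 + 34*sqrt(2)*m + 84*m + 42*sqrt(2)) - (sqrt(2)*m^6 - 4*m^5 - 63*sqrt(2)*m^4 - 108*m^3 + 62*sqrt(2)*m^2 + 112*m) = -sqrt(2)*m^6 + 2*m^6 + sqrt(2)*m^5 + 14*m^5 - 38*m^4 + 68*sqrt(2)*m^4 - 19*sqrt(2)*m^3 + 46*m^3 - 93*sqrt(2)*m^2 + 68*m^2 - 28*m + 34*sqrt(2)*m + 42*sqrt(2)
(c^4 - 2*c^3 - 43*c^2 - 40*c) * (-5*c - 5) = -5*c^5 + 5*c^4 + 225*c^3 + 415*c^2 + 200*c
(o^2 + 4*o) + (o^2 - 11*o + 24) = 2*o^2 - 7*o + 24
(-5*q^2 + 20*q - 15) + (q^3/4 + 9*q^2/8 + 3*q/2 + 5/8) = q^3/4 - 31*q^2/8 + 43*q/2 - 115/8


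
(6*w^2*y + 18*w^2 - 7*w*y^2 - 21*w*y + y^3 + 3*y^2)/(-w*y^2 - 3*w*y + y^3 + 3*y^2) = (-6*w + y)/y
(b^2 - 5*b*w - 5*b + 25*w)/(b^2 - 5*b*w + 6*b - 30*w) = (b - 5)/(b + 6)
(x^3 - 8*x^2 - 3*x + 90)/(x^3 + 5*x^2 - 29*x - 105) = (x - 6)/(x + 7)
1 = 1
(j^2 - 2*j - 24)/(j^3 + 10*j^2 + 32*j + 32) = (j - 6)/(j^2 + 6*j + 8)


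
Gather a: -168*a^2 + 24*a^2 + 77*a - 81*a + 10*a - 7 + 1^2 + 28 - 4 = -144*a^2 + 6*a + 18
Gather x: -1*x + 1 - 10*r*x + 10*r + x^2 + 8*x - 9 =10*r + x^2 + x*(7 - 10*r) - 8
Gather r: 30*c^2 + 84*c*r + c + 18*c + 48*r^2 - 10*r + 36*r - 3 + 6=30*c^2 + 19*c + 48*r^2 + r*(84*c + 26) + 3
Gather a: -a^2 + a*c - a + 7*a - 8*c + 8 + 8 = -a^2 + a*(c + 6) - 8*c + 16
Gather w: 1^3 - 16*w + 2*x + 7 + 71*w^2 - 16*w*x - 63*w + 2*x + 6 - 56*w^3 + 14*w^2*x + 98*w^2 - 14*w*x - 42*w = -56*w^3 + w^2*(14*x + 169) + w*(-30*x - 121) + 4*x + 14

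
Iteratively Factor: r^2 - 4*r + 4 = (r - 2)*(r - 2)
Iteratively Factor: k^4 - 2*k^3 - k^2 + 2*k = (k - 2)*(k^3 - k) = k*(k - 2)*(k^2 - 1) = k*(k - 2)*(k + 1)*(k - 1)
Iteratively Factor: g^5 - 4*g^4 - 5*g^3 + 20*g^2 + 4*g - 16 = (g - 4)*(g^4 - 5*g^2 + 4) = (g - 4)*(g - 1)*(g^3 + g^2 - 4*g - 4) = (g - 4)*(g - 1)*(g + 1)*(g^2 - 4) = (g - 4)*(g - 2)*(g - 1)*(g + 1)*(g + 2)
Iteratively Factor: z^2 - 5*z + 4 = (z - 4)*(z - 1)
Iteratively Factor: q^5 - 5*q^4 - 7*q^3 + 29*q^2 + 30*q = (q)*(q^4 - 5*q^3 - 7*q^2 + 29*q + 30) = q*(q - 3)*(q^3 - 2*q^2 - 13*q - 10) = q*(q - 5)*(q - 3)*(q^2 + 3*q + 2) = q*(q - 5)*(q - 3)*(q + 2)*(q + 1)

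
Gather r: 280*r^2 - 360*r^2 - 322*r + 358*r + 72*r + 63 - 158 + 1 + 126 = -80*r^2 + 108*r + 32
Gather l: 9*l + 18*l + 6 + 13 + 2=27*l + 21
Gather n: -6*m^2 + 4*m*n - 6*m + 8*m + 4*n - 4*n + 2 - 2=-6*m^2 + 4*m*n + 2*m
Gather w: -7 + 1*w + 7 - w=0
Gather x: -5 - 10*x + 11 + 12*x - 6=2*x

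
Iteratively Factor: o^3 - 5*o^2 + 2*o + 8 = (o - 4)*(o^2 - o - 2) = (o - 4)*(o + 1)*(o - 2)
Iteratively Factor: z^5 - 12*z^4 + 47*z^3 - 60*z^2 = (z)*(z^4 - 12*z^3 + 47*z^2 - 60*z) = z^2*(z^3 - 12*z^2 + 47*z - 60) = z^2*(z - 3)*(z^2 - 9*z + 20) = z^2*(z - 5)*(z - 3)*(z - 4)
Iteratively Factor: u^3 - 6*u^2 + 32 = (u + 2)*(u^2 - 8*u + 16) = (u - 4)*(u + 2)*(u - 4)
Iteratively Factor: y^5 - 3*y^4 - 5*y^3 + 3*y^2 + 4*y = (y)*(y^4 - 3*y^3 - 5*y^2 + 3*y + 4) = y*(y + 1)*(y^3 - 4*y^2 - y + 4) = y*(y + 1)^2*(y^2 - 5*y + 4) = y*(y - 1)*(y + 1)^2*(y - 4)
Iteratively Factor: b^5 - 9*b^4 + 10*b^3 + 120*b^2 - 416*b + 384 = (b - 2)*(b^4 - 7*b^3 - 4*b^2 + 112*b - 192) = (b - 4)*(b - 2)*(b^3 - 3*b^2 - 16*b + 48) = (b - 4)*(b - 2)*(b + 4)*(b^2 - 7*b + 12) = (b - 4)^2*(b - 2)*(b + 4)*(b - 3)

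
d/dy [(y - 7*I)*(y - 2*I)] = 2*y - 9*I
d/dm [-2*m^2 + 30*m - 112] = 30 - 4*m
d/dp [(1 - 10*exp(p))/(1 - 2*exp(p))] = -8*exp(p)/(2*exp(p) - 1)^2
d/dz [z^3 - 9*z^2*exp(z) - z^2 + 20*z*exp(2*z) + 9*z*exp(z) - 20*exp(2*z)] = -9*z^2*exp(z) + 3*z^2 + 40*z*exp(2*z) - 9*z*exp(z) - 2*z - 20*exp(2*z) + 9*exp(z)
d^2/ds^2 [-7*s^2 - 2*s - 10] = -14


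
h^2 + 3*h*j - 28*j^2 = (h - 4*j)*(h + 7*j)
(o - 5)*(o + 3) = o^2 - 2*o - 15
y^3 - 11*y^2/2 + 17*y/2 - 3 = (y - 3)*(y - 2)*(y - 1/2)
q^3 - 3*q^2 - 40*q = q*(q - 8)*(q + 5)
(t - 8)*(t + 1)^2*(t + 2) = t^4 - 4*t^3 - 27*t^2 - 38*t - 16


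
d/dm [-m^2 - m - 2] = -2*m - 1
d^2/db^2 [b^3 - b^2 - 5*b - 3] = 6*b - 2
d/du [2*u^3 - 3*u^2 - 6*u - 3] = 6*u^2 - 6*u - 6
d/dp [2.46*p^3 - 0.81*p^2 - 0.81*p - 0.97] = 7.38*p^2 - 1.62*p - 0.81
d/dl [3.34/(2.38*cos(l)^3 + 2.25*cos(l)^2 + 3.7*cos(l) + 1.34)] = (23.8476*cos(l)^2 + 15.03*cos(l) + 12.358)*sin(l)/(2.38*cos(l)^3 + 2.25*cos(l)^2 + 3.7*cos(l) + 1.34)^2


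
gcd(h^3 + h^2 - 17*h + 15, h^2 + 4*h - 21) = h - 3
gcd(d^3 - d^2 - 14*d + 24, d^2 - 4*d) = 1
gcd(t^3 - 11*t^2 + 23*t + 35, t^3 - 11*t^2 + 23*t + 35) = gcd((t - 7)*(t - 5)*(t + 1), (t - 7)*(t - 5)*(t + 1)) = t^3 - 11*t^2 + 23*t + 35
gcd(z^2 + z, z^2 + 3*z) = z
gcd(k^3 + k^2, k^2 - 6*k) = k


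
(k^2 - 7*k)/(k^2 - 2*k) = (k - 7)/(k - 2)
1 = 1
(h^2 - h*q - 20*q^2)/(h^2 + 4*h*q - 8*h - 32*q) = (h - 5*q)/(h - 8)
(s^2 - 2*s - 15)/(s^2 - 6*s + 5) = (s + 3)/(s - 1)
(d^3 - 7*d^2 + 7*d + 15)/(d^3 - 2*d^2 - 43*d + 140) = (d^2 - 2*d - 3)/(d^2 + 3*d - 28)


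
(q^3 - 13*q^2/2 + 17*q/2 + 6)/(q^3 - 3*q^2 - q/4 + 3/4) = 2*(q - 4)/(2*q - 1)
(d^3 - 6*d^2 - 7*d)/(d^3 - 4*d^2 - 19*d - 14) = d/(d + 2)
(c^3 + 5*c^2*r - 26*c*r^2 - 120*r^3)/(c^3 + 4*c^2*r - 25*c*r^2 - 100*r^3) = (c + 6*r)/(c + 5*r)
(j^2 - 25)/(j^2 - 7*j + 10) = (j + 5)/(j - 2)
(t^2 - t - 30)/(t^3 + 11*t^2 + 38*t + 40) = (t - 6)/(t^2 + 6*t + 8)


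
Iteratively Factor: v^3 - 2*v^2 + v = (v - 1)*(v^2 - v) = (v - 1)^2*(v)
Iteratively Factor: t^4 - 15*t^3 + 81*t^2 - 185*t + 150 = (t - 2)*(t^3 - 13*t^2 + 55*t - 75) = (t - 5)*(t - 2)*(t^2 - 8*t + 15) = (t - 5)^2*(t - 2)*(t - 3)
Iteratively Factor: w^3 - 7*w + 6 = (w + 3)*(w^2 - 3*w + 2) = (w - 1)*(w + 3)*(w - 2)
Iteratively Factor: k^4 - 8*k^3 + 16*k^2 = (k)*(k^3 - 8*k^2 + 16*k) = k*(k - 4)*(k^2 - 4*k) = k*(k - 4)^2*(k)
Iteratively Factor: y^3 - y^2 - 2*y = (y + 1)*(y^2 - 2*y) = (y - 2)*(y + 1)*(y)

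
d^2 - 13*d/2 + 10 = (d - 4)*(d - 5/2)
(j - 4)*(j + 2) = j^2 - 2*j - 8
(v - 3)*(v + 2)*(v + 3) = v^3 + 2*v^2 - 9*v - 18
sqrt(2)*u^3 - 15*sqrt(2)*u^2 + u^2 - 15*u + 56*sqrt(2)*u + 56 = (u - 8)*(u - 7)*(sqrt(2)*u + 1)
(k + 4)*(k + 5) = k^2 + 9*k + 20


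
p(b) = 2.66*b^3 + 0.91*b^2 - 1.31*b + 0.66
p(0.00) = 0.66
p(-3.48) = -95.86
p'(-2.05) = 28.49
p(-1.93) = -12.54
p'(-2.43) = 41.39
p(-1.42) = -3.26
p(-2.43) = -28.95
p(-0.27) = 1.03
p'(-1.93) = 24.90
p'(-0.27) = -1.22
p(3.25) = 97.33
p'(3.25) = 88.89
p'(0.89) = 6.63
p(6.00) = 600.12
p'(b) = 7.98*b^2 + 1.82*b - 1.31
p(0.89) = 2.09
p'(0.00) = -1.31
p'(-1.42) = 12.20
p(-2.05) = -15.75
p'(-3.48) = 89.00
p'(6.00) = 296.89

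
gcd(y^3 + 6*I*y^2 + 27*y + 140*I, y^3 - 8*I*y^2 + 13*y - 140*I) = y^2 - I*y + 20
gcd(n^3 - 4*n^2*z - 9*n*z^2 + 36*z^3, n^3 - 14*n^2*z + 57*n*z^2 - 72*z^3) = -n + 3*z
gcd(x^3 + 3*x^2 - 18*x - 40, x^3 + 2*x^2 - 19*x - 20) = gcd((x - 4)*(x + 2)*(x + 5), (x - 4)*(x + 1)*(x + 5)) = x^2 + x - 20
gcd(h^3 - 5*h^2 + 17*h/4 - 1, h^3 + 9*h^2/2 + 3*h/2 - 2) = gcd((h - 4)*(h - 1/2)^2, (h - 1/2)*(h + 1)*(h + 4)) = h - 1/2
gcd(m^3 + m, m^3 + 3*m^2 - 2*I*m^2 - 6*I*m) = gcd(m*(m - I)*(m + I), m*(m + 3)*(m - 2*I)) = m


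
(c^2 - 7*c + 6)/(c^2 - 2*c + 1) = (c - 6)/(c - 1)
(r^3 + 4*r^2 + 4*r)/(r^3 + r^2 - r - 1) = r*(r^2 + 4*r + 4)/(r^3 + r^2 - r - 1)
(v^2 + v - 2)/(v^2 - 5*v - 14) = (v - 1)/(v - 7)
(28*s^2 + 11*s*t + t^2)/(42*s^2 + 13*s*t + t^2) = (4*s + t)/(6*s + t)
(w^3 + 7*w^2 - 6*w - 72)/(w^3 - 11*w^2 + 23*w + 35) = (w^3 + 7*w^2 - 6*w - 72)/(w^3 - 11*w^2 + 23*w + 35)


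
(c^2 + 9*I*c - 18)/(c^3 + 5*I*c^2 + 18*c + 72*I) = 1/(c - 4*I)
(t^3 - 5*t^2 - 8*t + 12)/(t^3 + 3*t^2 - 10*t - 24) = (t^2 - 7*t + 6)/(t^2 + t - 12)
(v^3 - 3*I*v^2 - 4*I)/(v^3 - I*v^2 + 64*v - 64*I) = (v^3 - 3*I*v^2 - 4*I)/(v^3 - I*v^2 + 64*v - 64*I)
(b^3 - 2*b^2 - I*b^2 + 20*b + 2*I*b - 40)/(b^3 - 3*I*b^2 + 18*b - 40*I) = (b - 2)/(b - 2*I)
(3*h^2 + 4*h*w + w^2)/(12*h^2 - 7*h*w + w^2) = (3*h^2 + 4*h*w + w^2)/(12*h^2 - 7*h*w + w^2)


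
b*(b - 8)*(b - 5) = b^3 - 13*b^2 + 40*b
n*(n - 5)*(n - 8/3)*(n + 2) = n^4 - 17*n^3/3 - 2*n^2 + 80*n/3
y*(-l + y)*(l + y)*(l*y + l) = -l^3*y^2 - l^3*y + l*y^4 + l*y^3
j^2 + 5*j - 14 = (j - 2)*(j + 7)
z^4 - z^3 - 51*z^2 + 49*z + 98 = (z - 7)*(z - 2)*(z + 1)*(z + 7)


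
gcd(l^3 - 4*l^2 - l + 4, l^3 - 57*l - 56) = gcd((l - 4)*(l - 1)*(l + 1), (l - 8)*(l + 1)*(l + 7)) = l + 1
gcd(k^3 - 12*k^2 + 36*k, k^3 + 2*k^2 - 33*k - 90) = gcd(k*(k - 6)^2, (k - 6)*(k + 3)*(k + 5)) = k - 6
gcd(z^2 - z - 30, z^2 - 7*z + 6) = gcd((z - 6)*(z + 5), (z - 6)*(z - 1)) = z - 6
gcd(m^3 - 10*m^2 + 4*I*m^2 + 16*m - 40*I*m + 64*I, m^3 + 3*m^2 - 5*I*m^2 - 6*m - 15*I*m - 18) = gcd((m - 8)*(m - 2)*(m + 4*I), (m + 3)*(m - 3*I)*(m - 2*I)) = 1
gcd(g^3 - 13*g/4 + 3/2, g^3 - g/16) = 1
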